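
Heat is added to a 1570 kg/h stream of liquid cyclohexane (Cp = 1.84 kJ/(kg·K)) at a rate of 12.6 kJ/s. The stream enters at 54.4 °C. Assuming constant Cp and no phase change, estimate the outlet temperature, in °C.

T_out = 70.1 °C

Q = 12.6 kJ/s = 45360 kJ/h
ΔT = Q/(ṁ·Cp) = 45360/(1570×1.84) = 15.702 K
T_out = 54.4 + 15.702 = 70.102 °C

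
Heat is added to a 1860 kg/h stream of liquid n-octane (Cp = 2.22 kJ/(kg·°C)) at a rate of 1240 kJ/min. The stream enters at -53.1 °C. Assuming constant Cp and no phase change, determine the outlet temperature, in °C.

T_out = -35.1 °C

Q = 1240 kJ/min = 74400 kJ/h
ΔT = Q/(ṁ·Cp) = 74400/(1860×2.22) = 18.018 K
T_out = -53.1 + 18.018 = -35.082 °C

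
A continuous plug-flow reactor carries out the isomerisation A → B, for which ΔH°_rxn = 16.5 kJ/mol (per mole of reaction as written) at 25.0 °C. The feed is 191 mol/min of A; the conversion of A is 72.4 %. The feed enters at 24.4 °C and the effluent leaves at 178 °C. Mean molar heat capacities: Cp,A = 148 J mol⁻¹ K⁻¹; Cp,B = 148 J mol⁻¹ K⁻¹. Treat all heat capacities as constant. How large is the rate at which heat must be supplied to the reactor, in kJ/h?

Q_in = 397000 kJ/h

Extent of reaction ξ = 0.724 × 191 = 138.28 mol/min
Reaction term: ξ·ΔH°_rxn = 138.28 × 16.5 = 2281.7 kJ/min
Sensible, feed 24.4→25 °C: 16.961 kJ/min
Outlet flows (mol/min): A 52.716, B 138.28
Sensible, products 25→178 °C: 4325 kJ/min
Q = ΔH = 6623.7 kJ/min = 110.39 kW
Heat supplied = 397420 kJ/h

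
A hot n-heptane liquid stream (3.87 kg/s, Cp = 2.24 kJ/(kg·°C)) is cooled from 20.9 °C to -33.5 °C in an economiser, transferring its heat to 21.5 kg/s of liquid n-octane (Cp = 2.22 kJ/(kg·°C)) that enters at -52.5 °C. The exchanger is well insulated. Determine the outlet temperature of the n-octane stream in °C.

Heat released by hot stream: Q = 3.87 × 2.24 × (20.9 − -33.5) = 471.58 kJ/s
Energy balance on cold side (adiabatic exchanger): Q = ṁ_c·Cp_c·(T_c,out − T_c,in)
T_c,out = -52.5 + 471.58/(21.5 × 2.22) = -42.62 °C

T_c,out = -42.6 °C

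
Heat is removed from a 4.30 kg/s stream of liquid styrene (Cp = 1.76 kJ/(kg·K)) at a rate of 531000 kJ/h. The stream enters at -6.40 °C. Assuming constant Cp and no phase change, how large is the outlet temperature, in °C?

Q = 531000 kJ/h = 147.5 kJ/s
ΔT = Q/(ṁ·Cp) = 147.5/(4.30×1.76) = 19.49 K
T_out = -6.40 − 19.49 = -25.89 °C

T_out = -25.9 °C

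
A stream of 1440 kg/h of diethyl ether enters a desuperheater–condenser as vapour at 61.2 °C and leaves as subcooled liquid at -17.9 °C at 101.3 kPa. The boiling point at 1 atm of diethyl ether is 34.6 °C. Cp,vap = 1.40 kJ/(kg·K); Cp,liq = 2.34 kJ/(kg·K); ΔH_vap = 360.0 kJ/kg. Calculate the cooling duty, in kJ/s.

vapour 61.2→34.6 °C: -37.24 kJ/kg
condensation at 34.6 °C: -360 kJ/kg
liquid 34.6→-17.9 °C: -122.85 kJ/kg
Δh = -37.24 + -360 + -122.85 = -520.09 kJ/kg
Q = ṁ·Δh = 1440 kg/h × -520.09 kJ/kg = -748930 kJ/h
|Q| = 208.04 kW

Q_c = 208 kJ/s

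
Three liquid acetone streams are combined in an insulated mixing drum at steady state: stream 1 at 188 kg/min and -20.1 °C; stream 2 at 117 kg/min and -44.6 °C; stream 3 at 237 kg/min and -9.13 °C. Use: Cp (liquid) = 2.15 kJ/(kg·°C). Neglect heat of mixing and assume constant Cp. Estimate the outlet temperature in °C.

Energy balance with Q = 0: Σ ṁᵢCp,ᵢ(T_out − Tᵢ) = 0
Σ ṁᵢCp,ᵢTᵢ = 188×2.15×-20.1 + 117×2.15×-44.6 + 237×2.15×-9.13 = -23996
Σ ṁᵢCp,ᵢ = 188×2.15 + 117×2.15 + 237×2.15 = 1165.3
T_out = -23996 / 1165.3 = -20.592 °C

T_out = -20.6 °C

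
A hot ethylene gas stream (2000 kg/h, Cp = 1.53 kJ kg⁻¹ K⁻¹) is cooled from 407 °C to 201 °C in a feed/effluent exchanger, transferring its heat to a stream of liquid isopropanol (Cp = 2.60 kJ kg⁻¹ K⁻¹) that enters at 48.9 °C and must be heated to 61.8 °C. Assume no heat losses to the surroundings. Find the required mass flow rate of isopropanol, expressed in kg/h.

Heat released by hot stream: Q = 2000 × 1.53 × (407 − 201) = 630360 kJ/h
Energy balance on cold side (adiabatic exchanger): Q = ṁ_c·Cp_c·(T_c,out − T_c,in)
ṁ_c = 630360 / [2.60 × (61.8 − 48.9)] = 18794 kg/h

ṁ_c = 18800 kg/h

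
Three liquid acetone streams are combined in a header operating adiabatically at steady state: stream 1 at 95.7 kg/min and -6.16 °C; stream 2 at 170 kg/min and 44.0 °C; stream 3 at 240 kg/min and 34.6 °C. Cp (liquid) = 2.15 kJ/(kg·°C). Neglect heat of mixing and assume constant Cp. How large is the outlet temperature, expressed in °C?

No heat crosses the boundary, so H_out = H_in.
Σ ṁᵢCp,ᵢTᵢ = 95.7×2.15×-6.16 + 170×2.15×44.0 + 240×2.15×34.6 = 32668
Σ ṁᵢCp,ᵢ = 95.7×2.15 + 170×2.15 + 240×2.15 = 1087.3
T_out = 32668 / 1087.3 = 30.046 °C

T_out = 30.0 °C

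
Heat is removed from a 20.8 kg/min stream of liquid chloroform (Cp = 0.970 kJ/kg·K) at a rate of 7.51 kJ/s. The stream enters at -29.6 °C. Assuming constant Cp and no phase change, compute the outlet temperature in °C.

T_out = -51.9 °C

Q = 7.51 kJ/s = 450.6 kJ/min
ΔT = Q/(ṁ·Cp) = 450.6/(20.8×0.970) = 22.333 K
T_out = -29.6 − 22.333 = -51.933 °C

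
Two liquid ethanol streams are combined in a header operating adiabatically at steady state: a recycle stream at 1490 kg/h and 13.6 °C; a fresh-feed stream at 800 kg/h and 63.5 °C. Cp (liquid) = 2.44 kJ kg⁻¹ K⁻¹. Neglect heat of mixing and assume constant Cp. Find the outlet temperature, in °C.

T_out = 31.0 °C

Energy balance with Q = 0: Σ ṁᵢCp,ᵢ(T_out − Tᵢ) = 0
T_out = Σ ṁᵢCp,ᵢTᵢ / Σ ṁᵢCp,ᵢ
      = 173400 / 5587.6 = 31.032 °C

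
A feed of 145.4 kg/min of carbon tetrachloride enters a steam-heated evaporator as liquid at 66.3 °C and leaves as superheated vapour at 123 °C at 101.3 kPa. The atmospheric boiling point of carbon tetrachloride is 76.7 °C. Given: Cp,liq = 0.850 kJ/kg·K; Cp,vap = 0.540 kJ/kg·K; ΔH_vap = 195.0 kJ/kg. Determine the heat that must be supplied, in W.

Q = 555000 W

liquid 66.3→76.7 °C: 8.84 kJ/kg
vaporisation at 76.7 °C: 195 kJ/kg
vapour 76.7→123 °C: 25.002 kJ/kg
Δh = 8.84 + 195 + 25.002 = 228.84 kJ/kg
Q = ṁ·Δh = 145.4 kg/min × 228.84 kJ/kg = 33274 kJ/min
|Q| = 554.56 kW = 554560 W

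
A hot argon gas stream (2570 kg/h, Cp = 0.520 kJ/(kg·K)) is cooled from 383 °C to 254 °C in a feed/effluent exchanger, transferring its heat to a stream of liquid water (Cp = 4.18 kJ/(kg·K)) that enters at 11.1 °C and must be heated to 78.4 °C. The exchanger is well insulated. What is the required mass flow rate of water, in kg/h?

ṁ_c = 613 kg/h

Heat released by hot stream: Q = 2570 × 0.520 × (383 − 254) = 172400 kJ/h
Energy balance on cold side (adiabatic exchanger): Q = ṁ_c·Cp_c·(T_c,out − T_c,in)
ṁ_c = 172400 / [4.18 × (78.4 − 11.1)] = 612.82 kg/h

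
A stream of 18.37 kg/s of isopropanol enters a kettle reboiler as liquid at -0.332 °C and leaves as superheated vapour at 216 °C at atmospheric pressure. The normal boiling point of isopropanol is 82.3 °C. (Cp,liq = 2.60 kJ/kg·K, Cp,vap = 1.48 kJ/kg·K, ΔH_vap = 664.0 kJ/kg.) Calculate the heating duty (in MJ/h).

liquid -0.332→82.3 °C: 214.84 kJ/kg
vaporisation at 82.3 °C: 664 kJ/kg
vapour 82.3→216 °C: 197.88 kJ/kg
Δh = 214.84 + 664 + 197.88 = 1076.7 kJ/kg
Q = ṁ·Δh = 18.37 kg/s × 1076.7 kJ/kg = 19779 kJ/s
|Q| = 19779 kW = 71206 MJ/h

Q = 71200 MJ/h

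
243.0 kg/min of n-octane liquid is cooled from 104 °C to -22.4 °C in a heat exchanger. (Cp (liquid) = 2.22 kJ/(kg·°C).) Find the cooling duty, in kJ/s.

Q_c = 1140 kJ/s

Q = ṁ·Cp·ΔT = 243.0 × 2.22 × (-22.4 − 104) = -68188 kJ/min
Converting: 68188 / 60 s = 1136.5 kW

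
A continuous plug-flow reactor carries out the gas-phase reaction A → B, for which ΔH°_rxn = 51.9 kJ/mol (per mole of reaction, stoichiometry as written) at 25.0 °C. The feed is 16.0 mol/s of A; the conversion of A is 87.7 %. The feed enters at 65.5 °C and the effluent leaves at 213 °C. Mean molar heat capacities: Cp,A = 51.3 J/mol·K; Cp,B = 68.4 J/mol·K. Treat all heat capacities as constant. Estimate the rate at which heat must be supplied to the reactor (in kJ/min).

Q_in = 53700 kJ/min

Extent of reaction ξ = 0.877 × 16.0 = 14.032 mol/s
Reaction term: ξ·ΔH°_rxn = 14.032 × 51.9 = 728.26 kJ/s
Sensible, feed 65.5→25 °C: -33.242 kJ/s
Outlet flows (mol/s): A 1.968, B 14.032
Sensible, products 25→213 °C: 199.42 kJ/s
Q = ΔH = 894.44 kJ/s = 894.44 kW
Heat supplied = 53666 kJ/min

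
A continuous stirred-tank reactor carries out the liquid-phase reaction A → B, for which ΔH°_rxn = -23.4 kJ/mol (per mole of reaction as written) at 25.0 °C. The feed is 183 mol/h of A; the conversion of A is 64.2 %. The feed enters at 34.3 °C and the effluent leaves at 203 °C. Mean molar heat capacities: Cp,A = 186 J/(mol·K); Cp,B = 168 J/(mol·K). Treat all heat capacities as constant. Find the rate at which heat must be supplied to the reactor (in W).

Extent of reaction ξ = 0.642 × 183 = 117.49 mol/h
Reaction term: ξ·ΔH°_rxn = 117.49 × -23.4 = -2749.2 kJ/h
Sensible, feed 34.3→25 °C: -316.55 kJ/h
Outlet flows (mol/h): A 65.514, B 117.49
Sensible, products 25→203 °C: 5682.3 kJ/h
Q = ΔH = 2616.6 kJ/h = 0.72684 kW
Heat supplied = 726.84 W

Q_in = 727 W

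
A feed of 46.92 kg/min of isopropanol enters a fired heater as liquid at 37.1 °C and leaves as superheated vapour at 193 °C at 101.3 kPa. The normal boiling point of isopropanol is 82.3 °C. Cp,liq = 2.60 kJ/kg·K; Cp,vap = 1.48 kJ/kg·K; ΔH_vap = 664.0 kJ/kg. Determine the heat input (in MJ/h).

Q = 2660 MJ/h

liquid 37.1→82.3 °C: 117.52 kJ/kg
vaporisation at 82.3 °C: 664 kJ/kg
vapour 82.3→193 °C: 163.84 kJ/kg
Δh = 117.52 + 664 + 163.84 = 945.36 kJ/kg
Q = ṁ·Δh = 46.92 kg/min × 945.36 kJ/kg = 44356 kJ/min
|Q| = 739.27 kW = 2661.4 MJ/h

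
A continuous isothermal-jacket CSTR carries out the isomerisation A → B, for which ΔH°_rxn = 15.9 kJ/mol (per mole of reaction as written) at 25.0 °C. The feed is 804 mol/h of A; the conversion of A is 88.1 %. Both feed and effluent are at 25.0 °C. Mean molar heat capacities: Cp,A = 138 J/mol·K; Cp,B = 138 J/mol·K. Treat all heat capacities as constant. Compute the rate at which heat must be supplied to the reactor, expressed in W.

Q_in = 3130 W

Extent of reaction ξ = 0.881 × 804 = 708.32 mol/h
Reaction term: ξ·ΔH°_rxn = 708.32 × 15.9 = 11262 kJ/h
Q = ΔH = 11262 kJ/h = 3.1284 kW
Heat supplied = 3128.4 W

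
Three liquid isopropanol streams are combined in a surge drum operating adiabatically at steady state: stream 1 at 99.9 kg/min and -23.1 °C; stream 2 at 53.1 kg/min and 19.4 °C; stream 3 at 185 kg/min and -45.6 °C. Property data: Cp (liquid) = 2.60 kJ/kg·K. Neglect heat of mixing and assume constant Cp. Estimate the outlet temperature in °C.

T_out = -28.7 °C

No heat crosses the boundary, so H_out = H_in.
T_out = Σ ṁᵢCp,ᵢTᵢ / Σ ṁᵢCp,ᵢ
      = -25255 / 878.8 = -28.738 °C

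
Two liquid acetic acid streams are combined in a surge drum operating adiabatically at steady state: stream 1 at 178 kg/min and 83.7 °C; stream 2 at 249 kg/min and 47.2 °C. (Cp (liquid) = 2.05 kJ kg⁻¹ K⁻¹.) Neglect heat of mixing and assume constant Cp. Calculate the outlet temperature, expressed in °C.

Energy balance with Q = 0: Σ ṁᵢCp,ᵢ(T_out − Tᵢ) = 0
Σ ṁᵢCp,ᵢTᵢ = 178×2.05×83.7 + 249×2.05×47.2 = 54635
Σ ṁᵢCp,ᵢ = 178×2.05 + 249×2.05 = 875.35
T_out = 54635 / 875.35 = 62.415 °C

T_out = 62.4 °C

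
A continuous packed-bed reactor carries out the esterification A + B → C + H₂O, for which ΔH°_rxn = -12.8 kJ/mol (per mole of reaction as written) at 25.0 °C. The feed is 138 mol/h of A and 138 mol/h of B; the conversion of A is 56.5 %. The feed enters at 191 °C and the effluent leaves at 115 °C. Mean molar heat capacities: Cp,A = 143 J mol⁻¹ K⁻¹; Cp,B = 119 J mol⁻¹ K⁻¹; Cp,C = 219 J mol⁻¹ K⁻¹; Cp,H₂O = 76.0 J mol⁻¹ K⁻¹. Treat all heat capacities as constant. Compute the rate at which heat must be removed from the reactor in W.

Extent of reaction ξ = 0.565 × 138 = 77.97 mol/h
Reaction term: ξ·ΔH°_rxn = 77.97 × -12.8 = -998.02 kJ/h
Sensible, feed 191→25 °C: -6001.9 kJ/h
Outlet flows (mol/h): A 60.03, B 60.03, C 77.97, H₂O 77.97
Sensible, products 25→115 °C: 3485.6 kJ/h
Q = ΔH = -3514.3 kJ/h = -0.97619 kW
Heat removed = 976.19 W

Q_out = 976 W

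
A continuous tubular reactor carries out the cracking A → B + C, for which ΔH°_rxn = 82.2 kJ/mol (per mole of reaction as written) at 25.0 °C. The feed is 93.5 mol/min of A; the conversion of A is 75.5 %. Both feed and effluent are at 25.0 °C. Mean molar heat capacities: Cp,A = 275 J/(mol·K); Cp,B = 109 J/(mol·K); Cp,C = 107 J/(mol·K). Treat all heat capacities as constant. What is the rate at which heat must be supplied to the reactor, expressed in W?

Extent of reaction ξ = 0.755 × 93.5 = 70.593 mol/min
Reaction term: ξ·ΔH°_rxn = 70.593 × 82.2 = 5802.7 kJ/min
Q = ΔH = 5802.7 kJ/min = 96.712 kW
Heat supplied = 96712 W

Q_in = 96700 W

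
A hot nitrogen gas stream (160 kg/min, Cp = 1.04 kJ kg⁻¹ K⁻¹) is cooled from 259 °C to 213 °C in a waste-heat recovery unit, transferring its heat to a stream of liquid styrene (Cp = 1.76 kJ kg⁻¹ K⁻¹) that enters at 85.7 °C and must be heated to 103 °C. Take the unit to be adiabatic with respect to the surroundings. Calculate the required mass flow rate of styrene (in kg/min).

Heat released by hot stream: Q = 160 × 1.04 × (259 − 213) = 7654.4 kJ/min
Energy balance on cold side (adiabatic exchanger): Q = ṁ_c·Cp_c·(T_c,out − T_c,in)
ṁ_c = 7654.4 / [1.76 × (103 − 85.7)] = 251.39 kg/min

ṁ_c = 251 kg/min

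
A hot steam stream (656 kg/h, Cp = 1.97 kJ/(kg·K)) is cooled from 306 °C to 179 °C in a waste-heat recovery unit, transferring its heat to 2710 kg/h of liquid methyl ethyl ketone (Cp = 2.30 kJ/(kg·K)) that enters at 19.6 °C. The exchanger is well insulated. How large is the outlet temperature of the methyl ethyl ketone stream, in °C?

Heat released by hot stream: Q = 656 × 1.97 × (306 − 179) = 164120 kJ/h
Energy balance on cold side (adiabatic exchanger): Q = ṁ_c·Cp_c·(T_c,out − T_c,in)
T_c,out = 19.6 + 164120/(2710 × 2.30) = 45.932 °C

T_c,out = 45.9 °C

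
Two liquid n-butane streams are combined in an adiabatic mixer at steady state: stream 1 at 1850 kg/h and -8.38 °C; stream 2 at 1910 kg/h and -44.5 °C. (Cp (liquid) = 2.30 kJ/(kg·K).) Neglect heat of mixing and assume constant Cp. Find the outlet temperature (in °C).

T_out = -26.7 °C

Energy balance with Q = 0: Σ ṁᵢCp,ᵢ(T_out − Tᵢ) = 0
T_out = Σ ṁᵢCp,ᵢTᵢ / Σ ṁᵢCp,ᵢ
      = -231150 / 8648 = -26.728 °C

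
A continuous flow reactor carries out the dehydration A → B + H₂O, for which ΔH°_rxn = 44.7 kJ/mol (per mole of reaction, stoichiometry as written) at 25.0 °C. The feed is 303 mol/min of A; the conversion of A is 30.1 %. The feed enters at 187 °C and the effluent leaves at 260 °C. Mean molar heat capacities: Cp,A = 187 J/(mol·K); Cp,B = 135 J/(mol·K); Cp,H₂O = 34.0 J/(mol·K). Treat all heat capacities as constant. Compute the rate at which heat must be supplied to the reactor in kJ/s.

Q_in = 130 kJ/s

Extent of reaction ξ = 0.301 × 303 = 91.203 mol/min
Reaction term: ξ·ΔH°_rxn = 91.203 × 44.7 = 4076.8 kJ/min
Sensible, feed 187→25 °C: -9179.1 kJ/min
Outlet flows (mol/min): A 211.8, B 91.203, H₂O 91.203
Sensible, products 25→260 °C: 12930 kJ/min
Q = ΔH = 7827.2 kJ/min = 130.45 kW
Heat supplied = 130.45 kJ/s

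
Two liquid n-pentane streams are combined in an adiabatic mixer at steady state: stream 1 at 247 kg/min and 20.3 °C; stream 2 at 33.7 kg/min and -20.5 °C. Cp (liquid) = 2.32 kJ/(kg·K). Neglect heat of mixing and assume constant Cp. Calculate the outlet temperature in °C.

T_out = 15.4 °C

Adiabatic, steady state ⇒ Σ ṁᵢCp,ᵢ(T_out − Tᵢ) = 0
Σ ṁᵢCp,ᵢTᵢ = 247×2.32×20.3 + 33.7×2.32×-20.5 = 10030
Σ ṁᵢCp,ᵢ = 247×2.32 + 33.7×2.32 = 651.22
T_out = 10030 / 651.22 = 15.402 °C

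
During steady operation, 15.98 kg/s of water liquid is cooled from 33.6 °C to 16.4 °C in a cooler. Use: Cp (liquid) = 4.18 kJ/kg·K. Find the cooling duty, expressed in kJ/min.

Q = ṁ·Cp·ΔT = 15.98 × 4.18 × (16.4 − 33.6) = -1148.9 kJ/s
Cooling duty = 68934 kJ/min

Q_c = 68900 kJ/min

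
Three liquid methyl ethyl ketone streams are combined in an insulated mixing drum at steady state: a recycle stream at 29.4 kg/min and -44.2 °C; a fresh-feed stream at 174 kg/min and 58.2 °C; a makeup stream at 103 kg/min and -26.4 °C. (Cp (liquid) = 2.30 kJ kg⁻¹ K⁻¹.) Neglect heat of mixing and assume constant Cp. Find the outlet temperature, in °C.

Energy balance with Q = 0: Σ ṁᵢCp,ᵢ(T_out − Tᵢ) = 0
Σ ṁᵢCp,ᵢTᵢ = 29.4×2.30×-44.2 + 174×2.30×58.2 + 103×2.30×-26.4 = 14049
Σ ṁᵢCp,ᵢ = 29.4×2.30 + 174×2.30 + 103×2.30 = 704.72
T_out = 14049 / 704.72 = 19.935 °C

T_out = 19.9 °C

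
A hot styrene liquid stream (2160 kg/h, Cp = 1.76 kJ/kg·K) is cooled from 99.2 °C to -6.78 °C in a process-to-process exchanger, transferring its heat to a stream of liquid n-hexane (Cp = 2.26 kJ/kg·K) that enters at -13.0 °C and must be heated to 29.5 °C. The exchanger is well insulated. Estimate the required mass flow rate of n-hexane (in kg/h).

ṁ_c = 4190 kg/h

Heat released by hot stream: Q = 2160 × 1.76 × (99.2 − -6.78) = 402890 kJ/h
Energy balance on cold side (adiabatic exchanger): Q = ṁ_c·Cp_c·(T_c,out − T_c,in)
ṁ_c = 402890 / [2.26 × (29.5 − -13.0)] = 4194.6 kg/h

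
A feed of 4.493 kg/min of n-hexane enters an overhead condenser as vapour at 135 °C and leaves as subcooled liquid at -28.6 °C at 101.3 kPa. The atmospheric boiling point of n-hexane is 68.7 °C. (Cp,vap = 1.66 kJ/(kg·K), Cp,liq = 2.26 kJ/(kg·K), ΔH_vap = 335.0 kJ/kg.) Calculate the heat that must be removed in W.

vapour 135→68.7 °C: -110.06 kJ/kg
condensation at 68.7 °C: -335 kJ/kg
liquid 68.7→-28.6 °C: -219.9 kJ/kg
Δh = -110.06 + -335 + -219.9 = -664.96 kJ/kg
Q = ṁ·Δh = 4.493 kg/min × -664.96 kJ/kg = -2987.6 kJ/min
|Q| = 49.794 kW = 49794 W

Q_c = 49800 W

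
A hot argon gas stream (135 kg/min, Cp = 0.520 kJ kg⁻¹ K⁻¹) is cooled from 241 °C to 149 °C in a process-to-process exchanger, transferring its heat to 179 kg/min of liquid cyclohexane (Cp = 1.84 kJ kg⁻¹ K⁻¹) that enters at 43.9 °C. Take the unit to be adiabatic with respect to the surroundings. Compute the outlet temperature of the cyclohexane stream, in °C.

Heat released by hot stream: Q = 135 × 0.520 × (241 − 149) = 6458.4 kJ/min
Energy balance on cold side (adiabatic exchanger): Q = ṁ_c·Cp_c·(T_c,out − T_c,in)
T_c,out = 43.9 + 6458.4/(179 × 1.84) = 63.509 °C

T_c,out = 63.5 °C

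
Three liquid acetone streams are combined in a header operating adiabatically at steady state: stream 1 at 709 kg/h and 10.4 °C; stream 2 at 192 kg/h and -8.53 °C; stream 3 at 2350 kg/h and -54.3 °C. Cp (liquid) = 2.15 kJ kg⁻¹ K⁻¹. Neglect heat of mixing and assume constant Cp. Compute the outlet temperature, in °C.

T_out = -37.5 °C

No heat crosses the boundary, so H_out = H_in.
T_out = Σ ṁᵢCp,ᵢTᵢ / Σ ṁᵢCp,ᵢ
      = -262020 / 6989.6 = -37.487 °C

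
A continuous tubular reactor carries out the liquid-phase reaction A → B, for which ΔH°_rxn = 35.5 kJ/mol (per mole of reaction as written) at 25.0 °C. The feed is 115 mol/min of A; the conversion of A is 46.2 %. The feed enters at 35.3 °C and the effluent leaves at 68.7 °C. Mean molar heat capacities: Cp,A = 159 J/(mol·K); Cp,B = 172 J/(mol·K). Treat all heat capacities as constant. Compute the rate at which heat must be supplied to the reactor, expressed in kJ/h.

Q_in = 152000 kJ/h

Extent of reaction ξ = 0.462 × 115 = 53.13 mol/min
Reaction term: ξ·ΔH°_rxn = 53.13 × 35.5 = 1886.1 kJ/min
Sensible, feed 35.3→25 °C: -188.34 kJ/min
Outlet flows (mol/min): A 61.87, B 53.13
Sensible, products 25→68.7 °C: 829.24 kJ/min
Q = ΔH = 2527 kJ/min = 42.117 kW
Heat supplied = 151620 kJ/h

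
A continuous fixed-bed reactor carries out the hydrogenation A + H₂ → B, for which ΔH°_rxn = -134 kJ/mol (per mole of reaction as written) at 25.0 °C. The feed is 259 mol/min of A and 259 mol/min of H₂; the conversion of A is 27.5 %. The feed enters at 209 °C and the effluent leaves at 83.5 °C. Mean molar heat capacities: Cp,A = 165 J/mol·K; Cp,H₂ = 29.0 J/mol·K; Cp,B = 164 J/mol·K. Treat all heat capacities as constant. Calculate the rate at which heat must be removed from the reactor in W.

Q_out = 266000 W

Extent of reaction ξ = 0.275 × 259 = 71.225 mol/min
Reaction term: ξ·ΔH°_rxn = 71.225 × -134 = -9544.2 kJ/min
Sensible, feed 209→25 °C: -9245.3 kJ/min
Outlet flows (mol/min): A 187.77, H₂ 187.77, B 71.225
Sensible, products 25→83.5 °C: 2814.4 kJ/min
Q = ΔH = -15975 kJ/min = -266.25 kW
Heat removed = 266250 W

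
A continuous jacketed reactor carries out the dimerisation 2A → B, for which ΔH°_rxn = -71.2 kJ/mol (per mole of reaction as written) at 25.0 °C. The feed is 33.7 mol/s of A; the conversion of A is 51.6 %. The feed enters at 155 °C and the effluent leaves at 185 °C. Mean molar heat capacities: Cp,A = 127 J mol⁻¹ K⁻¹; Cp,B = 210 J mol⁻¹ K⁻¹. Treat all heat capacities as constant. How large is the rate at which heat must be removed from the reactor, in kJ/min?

Q_out = 33100 kJ/min

Extent of reaction ξ = 0.516 × 33.7 / 2 = 8.6946 mol/s
Reaction term: ξ·ΔH°_rxn = 8.6946 × -71.2 = -619.06 kJ/s
Sensible, feed 155→25 °C: -556.39 kJ/s
Outlet flows (mol/s): A 16.311, B 8.6946
Sensible, products 25→185 °C: 623.57 kJ/s
Q = ΔH = -551.87 kJ/s = -551.87 kW
Heat removed = 33112 kJ/min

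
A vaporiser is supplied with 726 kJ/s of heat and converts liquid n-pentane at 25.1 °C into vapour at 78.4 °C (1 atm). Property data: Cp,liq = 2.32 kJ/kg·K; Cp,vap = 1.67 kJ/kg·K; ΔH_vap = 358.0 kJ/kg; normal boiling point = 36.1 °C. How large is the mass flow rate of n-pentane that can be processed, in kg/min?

ṁ = 95.9 kg/min

Δh = 2.32×(36.1−25.1) + 358.0 + 1.67×(78.4−36.1) = 454.16 kJ/kg
Q = 726 kJ/s = 726 kJ/s = 43560 kJ/min
ṁ = Q/Δh = 43560 / 454.16 = 95.913 kg/min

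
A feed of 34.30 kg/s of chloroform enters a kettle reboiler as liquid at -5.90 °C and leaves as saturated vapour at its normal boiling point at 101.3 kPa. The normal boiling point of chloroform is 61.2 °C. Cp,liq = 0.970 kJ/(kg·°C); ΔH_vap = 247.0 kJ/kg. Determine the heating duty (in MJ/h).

liquid -5.90→61.2 °C: 65.087 kJ/kg
vaporisation at 61.2 °C: 247 kJ/kg
Δh = 65.087 + 247 = 312.09 kJ/kg
Q = ṁ·Δh = 34.30 kg/s × 312.09 kJ/kg = 10705 kJ/s
|Q| = 10705 kW = 38537 MJ/h

Q = 38500 MJ/h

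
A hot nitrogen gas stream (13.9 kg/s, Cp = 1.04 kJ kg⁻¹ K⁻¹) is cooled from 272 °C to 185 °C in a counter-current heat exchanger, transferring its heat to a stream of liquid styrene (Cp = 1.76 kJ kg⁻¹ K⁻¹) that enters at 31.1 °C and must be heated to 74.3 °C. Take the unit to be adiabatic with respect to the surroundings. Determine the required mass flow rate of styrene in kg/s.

Heat released by hot stream: Q = 13.9 × 1.04 × (272 − 185) = 1257.7 kJ/s
Energy balance on cold side (adiabatic exchanger): Q = ṁ_c·Cp_c·(T_c,out − T_c,in)
ṁ_c = 1257.7 / [1.76 × (74.3 − 31.1)] = 16.541 kg/s

ṁ_c = 16.5 kg/s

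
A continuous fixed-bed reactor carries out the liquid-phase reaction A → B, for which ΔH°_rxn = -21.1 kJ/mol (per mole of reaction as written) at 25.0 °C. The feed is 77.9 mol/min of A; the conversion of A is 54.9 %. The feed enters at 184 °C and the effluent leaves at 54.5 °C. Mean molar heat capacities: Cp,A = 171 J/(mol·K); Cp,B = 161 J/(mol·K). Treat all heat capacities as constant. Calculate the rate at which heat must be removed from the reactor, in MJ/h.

Extent of reaction ξ = 0.549 × 77.9 = 42.767 mol/min
Reaction term: ξ·ΔH°_rxn = 42.767 × -21.1 = -902.39 kJ/min
Sensible, feed 184→25 °C: -2118 kJ/min
Outlet flows (mol/min): A 35.133, B 42.767
Sensible, products 25→54.5 °C: 380.35 kJ/min
Q = ΔH = -2640.1 kJ/min = -44.001 kW
Heat removed = 158.4 MJ/h

Q_out = 158 MJ/h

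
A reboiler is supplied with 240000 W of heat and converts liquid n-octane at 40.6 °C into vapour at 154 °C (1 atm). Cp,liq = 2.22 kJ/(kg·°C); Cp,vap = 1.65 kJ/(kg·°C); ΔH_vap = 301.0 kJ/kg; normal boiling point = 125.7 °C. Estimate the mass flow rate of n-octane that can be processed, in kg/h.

Δh = 2.22×(125.7−40.6) + 301.0 + 1.65×(154−125.7) = 536.62 kJ/kg
Q = 240000 W = 240 kJ/s = 864000 kJ/h
ṁ = Q/Δh = 864000 / 536.62 = 1610.1 kg/h

ṁ = 1610 kg/h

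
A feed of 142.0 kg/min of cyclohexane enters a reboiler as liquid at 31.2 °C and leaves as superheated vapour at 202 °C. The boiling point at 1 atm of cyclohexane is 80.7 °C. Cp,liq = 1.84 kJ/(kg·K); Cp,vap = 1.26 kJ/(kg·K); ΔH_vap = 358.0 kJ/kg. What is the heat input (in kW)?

liquid 31.2→80.7 °C: 91.08 kJ/kg
vaporisation at 80.7 °C: 358 kJ/kg
vapour 80.7→202 °C: 152.84 kJ/kg
Δh = 91.08 + 358 + 152.84 = 601.92 kJ/kg
Q = ṁ·Δh = 142.0 kg/min × 601.92 kJ/kg = 85472 kJ/min
|Q| = 1424.5 kW

Q = 1420 kW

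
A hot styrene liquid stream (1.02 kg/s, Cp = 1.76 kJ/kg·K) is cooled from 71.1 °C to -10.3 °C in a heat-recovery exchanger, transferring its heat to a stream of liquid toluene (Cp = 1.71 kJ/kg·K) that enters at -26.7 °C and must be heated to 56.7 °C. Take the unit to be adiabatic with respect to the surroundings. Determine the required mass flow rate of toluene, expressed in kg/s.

ṁ_c = 1.02 kg/s

Heat released by hot stream: Q = 1.02 × 1.76 × (71.1 − -10.3) = 146.13 kJ/s
Energy balance on cold side (adiabatic exchanger): Q = ṁ_c·Cp_c·(T_c,out − T_c,in)
ṁ_c = 146.13 / [1.71 × (56.7 − -26.7)] = 1.0246 kg/s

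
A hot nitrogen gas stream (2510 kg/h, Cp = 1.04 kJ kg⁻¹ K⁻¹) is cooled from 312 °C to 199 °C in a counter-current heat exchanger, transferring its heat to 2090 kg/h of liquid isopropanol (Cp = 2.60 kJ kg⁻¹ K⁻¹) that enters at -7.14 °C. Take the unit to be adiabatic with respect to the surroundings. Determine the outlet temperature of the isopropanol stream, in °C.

T_c,out = 47.1 °C

Heat released by hot stream: Q = 2510 × 1.04 × (312 − 199) = 294980 kJ/h
Energy balance on cold side (adiabatic exchanger): Q = ṁ_c·Cp_c·(T_c,out − T_c,in)
T_c,out = -7.14 + 294980/(2090 × 2.60) = 47.143 °C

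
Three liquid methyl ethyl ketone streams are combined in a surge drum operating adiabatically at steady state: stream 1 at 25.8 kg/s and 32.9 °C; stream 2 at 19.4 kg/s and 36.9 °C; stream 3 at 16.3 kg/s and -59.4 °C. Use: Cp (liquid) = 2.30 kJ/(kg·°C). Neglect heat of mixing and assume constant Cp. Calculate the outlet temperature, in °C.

T_out = 9.70 °C

Energy balance with Q = 0: Σ ṁᵢCp,ᵢ(T_out − Tᵢ) = 0
Σ ṁᵢCp,ᵢTᵢ = 25.8×2.30×32.9 + 19.4×2.30×36.9 + 16.3×2.30×-59.4 = 1371.9
Σ ṁᵢCp,ᵢ = 25.8×2.30 + 19.4×2.30 + 16.3×2.30 = 141.45
T_out = 1371.9 / 141.45 = 9.6985 °C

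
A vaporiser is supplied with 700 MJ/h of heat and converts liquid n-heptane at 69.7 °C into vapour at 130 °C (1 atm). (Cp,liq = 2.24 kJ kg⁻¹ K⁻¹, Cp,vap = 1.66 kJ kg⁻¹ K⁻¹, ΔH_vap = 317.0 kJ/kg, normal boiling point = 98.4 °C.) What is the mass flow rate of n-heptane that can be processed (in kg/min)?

ṁ = 26.9 kg/min

Δh = 2.24×(98.4−69.7) + 317.0 + 1.66×(130−98.4) = 433.74 kJ/kg
Q = 700 MJ/h = 194.44 kJ/s = 11667 kJ/min
ṁ = Q/Δh = 11667 / 433.74 = 26.898 kg/min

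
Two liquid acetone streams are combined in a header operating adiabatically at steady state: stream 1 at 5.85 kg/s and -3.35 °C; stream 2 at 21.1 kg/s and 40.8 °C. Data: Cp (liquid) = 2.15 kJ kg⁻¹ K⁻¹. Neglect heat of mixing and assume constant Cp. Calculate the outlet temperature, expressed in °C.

Adiabatic, steady state ⇒ Σ ṁᵢCp,ᵢ(T_out − Tᵢ) = 0
Σ ṁᵢCp,ᵢTᵢ = 5.85×2.15×-3.35 + 21.1×2.15×40.8 = 1808.8
Σ ṁᵢCp,ᵢ = 5.85×2.15 + 21.1×2.15 = 57.943
T_out = 1808.8 / 57.943 = 31.216 °C

T_out = 31.2 °C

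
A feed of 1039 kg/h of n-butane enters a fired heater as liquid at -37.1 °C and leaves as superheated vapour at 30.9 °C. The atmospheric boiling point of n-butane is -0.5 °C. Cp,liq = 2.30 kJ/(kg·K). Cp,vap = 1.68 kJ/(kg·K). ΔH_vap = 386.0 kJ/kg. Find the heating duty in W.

Q = 151000 W

liquid -37.1→-0.5 °C: 84.18 kJ/kg
vaporisation at -0.5 °C: 386 kJ/kg
vapour -0.5→30.9 °C: 52.752 kJ/kg
Δh = 84.18 + 386 + 52.752 = 522.93 kJ/kg
Q = ṁ·Δh = 1039 kg/h × 522.93 kJ/kg = 543330 kJ/h
|Q| = 150.92 kW = 150920 W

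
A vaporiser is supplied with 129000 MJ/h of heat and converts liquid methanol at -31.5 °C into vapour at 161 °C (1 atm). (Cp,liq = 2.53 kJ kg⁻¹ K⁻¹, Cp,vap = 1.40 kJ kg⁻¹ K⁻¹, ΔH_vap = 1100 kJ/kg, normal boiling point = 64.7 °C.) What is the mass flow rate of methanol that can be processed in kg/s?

Δh = 2.53×(64.7−-31.5) + 1100 + 1.40×(161−64.7) = 1478.2 kJ/kg
Q = 129000 MJ/h = 35833 kJ/s = 35833 kJ/s
ṁ = Q/Δh = 35833 / 1478.2 = 24.241 kg/s

ṁ = 24.2 kg/s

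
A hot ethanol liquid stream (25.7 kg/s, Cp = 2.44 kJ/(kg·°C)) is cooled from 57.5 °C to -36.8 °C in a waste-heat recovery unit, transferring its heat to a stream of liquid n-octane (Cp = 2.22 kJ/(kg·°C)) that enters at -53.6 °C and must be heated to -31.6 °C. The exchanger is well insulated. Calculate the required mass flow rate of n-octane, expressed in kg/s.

ṁ_c = 121 kg/s

Heat released by hot stream: Q = 25.7 × 2.44 × (57.5 − -36.8) = 5913.4 kJ/s
Energy balance on cold side (adiabatic exchanger): Q = ṁ_c·Cp_c·(T_c,out − T_c,in)
ṁ_c = 5913.4 / [2.22 × (-31.6 − -53.6)] = 121.08 kg/s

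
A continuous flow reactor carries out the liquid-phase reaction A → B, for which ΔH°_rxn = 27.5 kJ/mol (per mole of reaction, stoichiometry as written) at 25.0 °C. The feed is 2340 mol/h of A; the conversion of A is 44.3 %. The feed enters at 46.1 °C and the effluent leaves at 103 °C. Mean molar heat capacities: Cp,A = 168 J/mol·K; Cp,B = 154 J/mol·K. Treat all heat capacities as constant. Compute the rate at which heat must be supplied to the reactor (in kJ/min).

Extent of reaction ξ = 0.443 × 2340 = 1036.6 mol/h
Reaction term: ξ·ΔH°_rxn = 1036.6 × 27.5 = 28507 kJ/h
Sensible, feed 46.1→25 °C: -8294.8 kJ/h
Outlet flows (mol/h): A 1303.4, B 1036.6
Sensible, products 25→103 °C: 29531 kJ/h
Q = ΔH = 49744 kJ/h = 13.818 kW
Heat supplied = 829.06 kJ/min

Q_in = 829 kJ/min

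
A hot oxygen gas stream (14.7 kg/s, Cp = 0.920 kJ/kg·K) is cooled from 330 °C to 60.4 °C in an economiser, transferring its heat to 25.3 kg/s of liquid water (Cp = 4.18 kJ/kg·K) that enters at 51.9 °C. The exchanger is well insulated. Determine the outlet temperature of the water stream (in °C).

Heat released by hot stream: Q = 14.7 × 0.920 × (330 − 60.4) = 3646.1 kJ/s
Energy balance on cold side (adiabatic exchanger): Q = ṁ_c·Cp_c·(T_c,out − T_c,in)
T_c,out = 51.9 + 3646.1/(25.3 × 4.18) = 86.377 °C

T_c,out = 86.4 °C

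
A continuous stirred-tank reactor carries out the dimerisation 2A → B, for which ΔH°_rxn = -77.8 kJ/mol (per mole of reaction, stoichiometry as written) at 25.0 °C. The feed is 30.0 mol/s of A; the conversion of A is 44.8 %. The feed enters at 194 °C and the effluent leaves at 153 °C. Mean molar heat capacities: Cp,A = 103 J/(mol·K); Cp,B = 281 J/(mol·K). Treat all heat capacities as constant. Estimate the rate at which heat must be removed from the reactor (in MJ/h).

Q_out = 2110 MJ/h

Extent of reaction ξ = 0.448 × 30.0 / 2 = 6.72 mol/s
Reaction term: ξ·ΔH°_rxn = 6.72 × -77.8 = -522.82 kJ/s
Sensible, feed 194→25 °C: -522.21 kJ/s
Outlet flows (mol/s): A 16.56, B 6.72
Sensible, products 25→153 °C: 460.03 kJ/s
Q = ΔH = -584.99 kJ/s = -584.99 kW
Heat removed = 2106 MJ/h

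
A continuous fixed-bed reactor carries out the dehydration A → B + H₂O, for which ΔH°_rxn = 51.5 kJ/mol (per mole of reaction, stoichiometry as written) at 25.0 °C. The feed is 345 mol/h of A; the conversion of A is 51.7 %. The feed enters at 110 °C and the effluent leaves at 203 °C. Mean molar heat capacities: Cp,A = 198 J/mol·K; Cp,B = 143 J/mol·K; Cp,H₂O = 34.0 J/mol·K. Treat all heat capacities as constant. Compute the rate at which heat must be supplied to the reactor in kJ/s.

Extent of reaction ξ = 0.517 × 345 = 178.37 mol/h
Reaction term: ξ·ΔH°_rxn = 178.37 × 51.5 = 9185.8 kJ/h
Sensible, feed 110→25 °C: -5806.4 kJ/h
Outlet flows (mol/h): A 166.63, B 178.37, H₂O 178.37
Sensible, products 25→203 °C: 11492 kJ/h
Q = ΔH = 14872 kJ/h = 4.1311 kW
Heat supplied = 4.1311 kJ/s

Q_in = 4.13 kJ/s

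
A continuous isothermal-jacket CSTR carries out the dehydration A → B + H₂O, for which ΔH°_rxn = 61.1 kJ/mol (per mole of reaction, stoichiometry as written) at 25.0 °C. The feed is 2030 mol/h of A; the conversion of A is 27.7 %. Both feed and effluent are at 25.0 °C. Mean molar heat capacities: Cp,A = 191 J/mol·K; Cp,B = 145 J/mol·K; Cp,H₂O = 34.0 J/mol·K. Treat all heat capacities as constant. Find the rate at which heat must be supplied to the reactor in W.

Q_in = 9540 W

Extent of reaction ξ = 0.277 × 2030 = 562.31 mol/h
Reaction term: ξ·ΔH°_rxn = 562.31 × 61.1 = 34357 kJ/h
Q = ΔH = 34357 kJ/h = 9.5437 kW
Heat supplied = 9543.7 W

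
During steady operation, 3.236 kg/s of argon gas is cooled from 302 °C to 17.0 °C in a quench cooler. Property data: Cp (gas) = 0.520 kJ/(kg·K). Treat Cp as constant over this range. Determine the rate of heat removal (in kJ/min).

Q = ṁ·Cp·ΔT = 3.236 × 0.520 × (17.0 − 302) = -479.58 kJ/s
Cooling duty = 28775 kJ/min

Q_c = 28800 kJ/min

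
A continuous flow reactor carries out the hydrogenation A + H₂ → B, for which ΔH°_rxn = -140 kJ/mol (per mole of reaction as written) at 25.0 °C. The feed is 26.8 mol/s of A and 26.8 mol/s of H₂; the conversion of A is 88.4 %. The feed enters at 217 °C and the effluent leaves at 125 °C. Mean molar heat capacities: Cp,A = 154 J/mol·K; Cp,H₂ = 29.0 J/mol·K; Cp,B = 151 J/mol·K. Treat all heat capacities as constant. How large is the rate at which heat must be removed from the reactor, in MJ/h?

Extent of reaction ξ = 0.884 × 26.8 = 23.691 mol/s
Reaction term: ξ·ΔH°_rxn = 23.691 × -140 = -3316.8 kJ/s
Sensible, feed 217→25 °C: -941.64 kJ/s
Outlet flows (mol/s): A 3.1088, H₂ 3.1088, B 23.691
Sensible, products 25→125 °C: 414.63 kJ/s
Q = ΔH = -3843.8 kJ/s = -3843.8 kW
Heat removed = 13838 MJ/h

Q_out = 13800 MJ/h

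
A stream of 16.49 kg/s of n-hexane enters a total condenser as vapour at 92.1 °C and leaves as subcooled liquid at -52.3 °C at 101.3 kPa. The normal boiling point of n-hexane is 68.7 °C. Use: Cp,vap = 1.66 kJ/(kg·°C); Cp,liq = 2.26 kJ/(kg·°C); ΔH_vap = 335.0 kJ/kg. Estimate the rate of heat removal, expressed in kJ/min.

vapour 92.1→68.7 °C: -38.844 kJ/kg
condensation at 68.7 °C: -335 kJ/kg
liquid 68.7→-52.3 °C: -273.46 kJ/kg
Δh = -38.844 + -335 + -273.46 = -647.3 kJ/kg
Q = ṁ·Δh = 16.49 kg/s × -647.3 kJ/kg = -10674 kJ/s
|Q| = 10674 kW = 640440 kJ/min

Q_c = 640000 kJ/min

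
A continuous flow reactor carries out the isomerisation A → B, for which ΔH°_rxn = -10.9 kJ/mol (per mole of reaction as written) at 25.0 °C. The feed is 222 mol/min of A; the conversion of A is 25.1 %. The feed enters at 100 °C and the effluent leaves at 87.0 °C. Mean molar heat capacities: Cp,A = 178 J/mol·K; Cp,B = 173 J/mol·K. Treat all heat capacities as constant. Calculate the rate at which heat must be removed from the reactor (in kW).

Q_out = 19.0 kW

Extent of reaction ξ = 0.251 × 222 = 55.722 mol/min
Reaction term: ξ·ΔH°_rxn = 55.722 × -10.9 = -607.37 kJ/min
Sensible, feed 100→25 °C: -2963.7 kJ/min
Outlet flows (mol/min): A 166.28, B 55.722
Sensible, products 25→87.0 °C: 2432.7 kJ/min
Q = ΔH = -1138.4 kJ/min = -18.973 kW
Heat removed = 18.973 kW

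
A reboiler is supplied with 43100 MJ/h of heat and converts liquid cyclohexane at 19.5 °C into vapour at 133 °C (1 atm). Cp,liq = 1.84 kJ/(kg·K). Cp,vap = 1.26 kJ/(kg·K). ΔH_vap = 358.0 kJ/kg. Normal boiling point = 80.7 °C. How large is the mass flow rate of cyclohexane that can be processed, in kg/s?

ṁ = 22.3 kg/s

Δh = 1.84×(80.7−19.5) + 358.0 + 1.26×(133−80.7) = 536.51 kJ/kg
Q = 43100 MJ/h = 11972 kJ/s = 11972 kJ/s
ṁ = Q/Δh = 11972 / 536.51 = 22.315 kg/s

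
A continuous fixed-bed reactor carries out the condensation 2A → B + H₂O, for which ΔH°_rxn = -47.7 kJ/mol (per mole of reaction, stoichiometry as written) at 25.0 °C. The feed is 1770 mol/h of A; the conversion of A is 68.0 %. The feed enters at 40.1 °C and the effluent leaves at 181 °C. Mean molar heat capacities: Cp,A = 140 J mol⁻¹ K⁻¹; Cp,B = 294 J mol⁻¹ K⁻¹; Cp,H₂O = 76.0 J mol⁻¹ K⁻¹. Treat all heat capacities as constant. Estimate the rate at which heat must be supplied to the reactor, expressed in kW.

Extent of reaction ξ = 0.680 × 1770 / 2 = 601.8 mol/h
Reaction term: ξ·ΔH°_rxn = 601.8 × -47.7 = -28706 kJ/h
Sensible, feed 40.1→25 °C: -3741.8 kJ/h
Outlet flows (mol/h): A 566.4, B 601.8, H₂O 601.8
Sensible, products 25→181 °C: 47106 kJ/h
Q = ΔH = 14658 kJ/h = 4.0718 kW
Heat supplied = 4.0718 kW

Q_in = 4.07 kW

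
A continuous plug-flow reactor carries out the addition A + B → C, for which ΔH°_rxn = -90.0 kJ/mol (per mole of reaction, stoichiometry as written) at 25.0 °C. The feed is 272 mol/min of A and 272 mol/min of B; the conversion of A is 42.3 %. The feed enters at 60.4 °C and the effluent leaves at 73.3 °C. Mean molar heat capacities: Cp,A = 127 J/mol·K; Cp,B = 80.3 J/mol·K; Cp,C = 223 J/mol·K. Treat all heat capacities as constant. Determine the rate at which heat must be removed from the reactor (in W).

Q_out = 159000 W

Extent of reaction ξ = 0.423 × 272 = 115.06 mol/min
Reaction term: ξ·ΔH°_rxn = 115.06 × -90.0 = -10355 kJ/min
Sensible, feed 60.4→25 °C: -1996.1 kJ/min
Outlet flows (mol/min): A 156.94, B 156.94, C 115.06
Sensible, products 25→73.3 °C: 2810.7 kJ/min
Q = ΔH = -9540.4 kJ/min = -159.01 kW
Heat removed = 159010 W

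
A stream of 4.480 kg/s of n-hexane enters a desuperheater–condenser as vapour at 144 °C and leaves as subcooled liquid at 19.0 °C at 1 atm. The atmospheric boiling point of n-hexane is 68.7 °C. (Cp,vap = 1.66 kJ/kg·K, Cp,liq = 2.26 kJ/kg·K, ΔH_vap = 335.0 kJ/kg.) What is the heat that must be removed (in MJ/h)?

Q_c = 9230 MJ/h

vapour 144→68.7 °C: -125 kJ/kg
condensation at 68.7 °C: -335 kJ/kg
liquid 68.7→19.0 °C: -112.32 kJ/kg
Δh = -125 + -335 + -112.32 = -572.32 kJ/kg
Q = ṁ·Δh = 4.480 kg/s × -572.32 kJ/kg = -2564 kJ/s
|Q| = 2564 kW = 9230.4 MJ/h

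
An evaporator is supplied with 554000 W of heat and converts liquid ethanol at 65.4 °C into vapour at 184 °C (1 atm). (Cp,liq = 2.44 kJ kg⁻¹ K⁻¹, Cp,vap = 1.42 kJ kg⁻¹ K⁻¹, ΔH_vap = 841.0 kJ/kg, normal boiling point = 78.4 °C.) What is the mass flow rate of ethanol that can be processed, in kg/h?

Δh = 2.44×(78.4−65.4) + 841.0 + 1.42×(184−78.4) = 1022.7 kJ/kg
Q = 554000 W = 554 kJ/s = 1.9944e+06 kJ/h
ṁ = Q/Δh = 1.9944e+06 / 1022.7 = 1950.2 kg/h

ṁ = 1950 kg/h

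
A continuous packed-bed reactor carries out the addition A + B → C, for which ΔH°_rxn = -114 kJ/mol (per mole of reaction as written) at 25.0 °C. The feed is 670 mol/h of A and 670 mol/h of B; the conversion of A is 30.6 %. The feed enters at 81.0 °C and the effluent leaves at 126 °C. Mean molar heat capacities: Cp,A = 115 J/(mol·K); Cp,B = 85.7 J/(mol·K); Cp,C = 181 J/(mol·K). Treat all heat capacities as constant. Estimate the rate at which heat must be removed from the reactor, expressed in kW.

Extent of reaction ξ = 0.306 × 670 = 205.02 mol/h
Reaction term: ξ·ΔH°_rxn = 205.02 × -114 = -23372 kJ/h
Sensible, feed 81.0→25 °C: -7530.3 kJ/h
Outlet flows (mol/h): A 464.98, B 464.98, C 205.02
Sensible, products 25→126 °C: 13173 kJ/h
Q = ΔH = -17729 kJ/h = -4.9248 kW
Heat removed = 4.9248 kW

Q_out = 4.92 kW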